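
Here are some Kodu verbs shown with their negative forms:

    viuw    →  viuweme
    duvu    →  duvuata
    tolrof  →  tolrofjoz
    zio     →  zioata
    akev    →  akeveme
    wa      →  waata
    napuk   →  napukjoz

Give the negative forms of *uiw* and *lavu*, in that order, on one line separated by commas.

Looking at the final sound of each stem: -joz when the stem ends in a voiceless consonant (*tolrof*, *napuk*); -eme when the stem ends in a voiced consonant (*viuw*, *akev*); -ata when the stem ends in a vowel (*duvu*, *zio*, *wa*).
*uiw* — final sound /w/ (a voiced consonant) → -eme → *uiweme*.
Since the final sound of *lavu* is /u/ (a vowel), it takes -ata, giving *lavuata*.

uiweme, lavuata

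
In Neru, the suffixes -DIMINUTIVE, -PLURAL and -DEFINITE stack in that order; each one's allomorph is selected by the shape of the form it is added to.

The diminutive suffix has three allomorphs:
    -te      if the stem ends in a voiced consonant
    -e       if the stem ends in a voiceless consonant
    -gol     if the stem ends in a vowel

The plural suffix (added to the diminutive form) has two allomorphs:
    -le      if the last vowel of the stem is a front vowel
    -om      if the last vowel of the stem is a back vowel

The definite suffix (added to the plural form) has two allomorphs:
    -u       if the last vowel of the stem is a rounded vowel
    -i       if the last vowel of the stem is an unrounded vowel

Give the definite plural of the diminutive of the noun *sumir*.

sumirtelei

The final sound of *sumir* is /r/, which is a voiced consonant, so the diminutive suffix is -te, giving *sumirte*.
The diminutive form *sumirte* — last vowel /e/ (a front vowel) → -le → *sumirtele*.
The plural form *sumirtele*: last vowel = /e/, an unrounded vowel → -i → *sumirtelei*.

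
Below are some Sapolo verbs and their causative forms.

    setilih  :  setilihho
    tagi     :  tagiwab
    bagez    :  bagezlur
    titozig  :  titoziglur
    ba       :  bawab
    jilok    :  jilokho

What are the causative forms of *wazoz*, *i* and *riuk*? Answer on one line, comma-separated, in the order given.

The suffix is conditioned by the final sound: -ho when the stem ends in a voiceless consonant (*setilih*, *jilok*); -lur when the stem ends in a voiced consonant (*bagez*, *titozig*); -wab when the stem ends in a vowel (*tagi*, *ba*).
*wazoz* — final sound /z/ (a voiced consonant) → -lur → *wazozlur*.
*i* — final sound /i/ (a vowel) → -wab → *iwab*.
The final sound of *riuk* is /k/, which is a voiceless consonant, so the suffix is -ho, giving *riukho*.

wazozlur, iwab, riukho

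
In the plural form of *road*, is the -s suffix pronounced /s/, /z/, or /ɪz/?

The stem *road* ends in a voiced non-sibilant sound.
The plural suffix surfaces as /ɪz/ after sibilants, /s/ after other voiceless consonants, and /z/ after other voiced sounds.
So the plural -s on *road* is pronounced /z/.

/z/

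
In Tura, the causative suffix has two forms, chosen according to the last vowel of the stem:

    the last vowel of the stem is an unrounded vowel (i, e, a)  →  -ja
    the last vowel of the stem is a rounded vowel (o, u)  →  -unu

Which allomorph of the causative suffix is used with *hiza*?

-ja

The last vowel of *hiza* is /a/, which is an unrounded vowel, so the suffix is -ja.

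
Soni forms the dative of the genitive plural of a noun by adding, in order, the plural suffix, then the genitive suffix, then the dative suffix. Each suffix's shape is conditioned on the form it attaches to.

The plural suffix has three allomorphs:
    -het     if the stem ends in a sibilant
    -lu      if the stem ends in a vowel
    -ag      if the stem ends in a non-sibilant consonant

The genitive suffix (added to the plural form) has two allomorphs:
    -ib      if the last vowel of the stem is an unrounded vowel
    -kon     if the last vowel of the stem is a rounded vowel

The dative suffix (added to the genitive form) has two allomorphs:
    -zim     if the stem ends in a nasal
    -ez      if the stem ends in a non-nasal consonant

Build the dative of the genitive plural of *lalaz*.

lalazhetibez

The final sound of *lalaz* is /z/, which is a sibilant, so the plural suffix is -het, giving *lalazhet*.
Since the last vowel of the plural form *lalazhet* is /e/ (an unrounded vowel), it takes -ib, giving *lalazhetib*.
The genitive form *lalazhetib*: final consonant = /b/, non-nasal → -ez → *lalazhetibez*.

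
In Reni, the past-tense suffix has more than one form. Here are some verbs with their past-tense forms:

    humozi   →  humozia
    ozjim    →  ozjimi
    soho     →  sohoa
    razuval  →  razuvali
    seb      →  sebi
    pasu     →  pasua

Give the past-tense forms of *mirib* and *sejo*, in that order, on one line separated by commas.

miribi, sejoa

The pattern is consonant vs. vowel: -i when the stem ends in a consonant (*ozjim*, *razuval*, *seb*); -a when the stem ends in a vowel (*humozi*, *soho*, *pasu*).
*mirib* — final sound /b/ (a consonant) → -i → *miribi*.
The final sound of *sejo* is /o/, which is a vowel, so the suffix is -a, giving *sejoa*.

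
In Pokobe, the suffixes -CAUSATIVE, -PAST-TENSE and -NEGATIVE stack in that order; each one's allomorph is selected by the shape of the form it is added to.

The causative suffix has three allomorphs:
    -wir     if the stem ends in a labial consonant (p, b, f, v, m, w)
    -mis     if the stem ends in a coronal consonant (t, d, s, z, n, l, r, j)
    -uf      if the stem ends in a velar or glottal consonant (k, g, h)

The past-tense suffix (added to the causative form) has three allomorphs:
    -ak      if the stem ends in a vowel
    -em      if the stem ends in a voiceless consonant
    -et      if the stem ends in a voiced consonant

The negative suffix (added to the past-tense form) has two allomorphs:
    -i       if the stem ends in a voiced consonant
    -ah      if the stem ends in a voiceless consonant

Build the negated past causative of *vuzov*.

vuzovwiretah

The final consonant of *vuzov* is /v/, which is labial, so the causative suffix is -wir, giving *vuzovwir*.
Since the final sound of the causative form *vuzovwir* is /r/ (a voiced consonant), it takes -et, giving *vuzovwiret*.
The past-tense form *vuzovwiret* — final consonant /t/ (voiceless) → -ah → *vuzovwiretah*.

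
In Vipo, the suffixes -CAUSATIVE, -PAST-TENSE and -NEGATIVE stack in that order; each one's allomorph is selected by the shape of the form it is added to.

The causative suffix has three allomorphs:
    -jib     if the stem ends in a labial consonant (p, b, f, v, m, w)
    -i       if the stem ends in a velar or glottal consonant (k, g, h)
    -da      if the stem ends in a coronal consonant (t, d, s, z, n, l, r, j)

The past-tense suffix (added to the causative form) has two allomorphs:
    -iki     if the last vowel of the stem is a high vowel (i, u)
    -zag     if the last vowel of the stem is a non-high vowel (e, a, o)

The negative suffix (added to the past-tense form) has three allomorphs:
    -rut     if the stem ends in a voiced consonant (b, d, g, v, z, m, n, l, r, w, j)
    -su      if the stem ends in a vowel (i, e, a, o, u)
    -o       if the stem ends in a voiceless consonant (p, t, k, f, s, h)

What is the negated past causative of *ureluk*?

*ureluk*: final consonant = /k/, velar/glottal → -i → *ureluki*.
The last vowel of the causative form *ureluki* is /i/, which is a high vowel, so the past-tense suffix is -iki, giving *urelukiiki*.
The final sound of the past-tense form *urelukiiki* is /i/, which is a vowel, so the negative suffix is -su, giving *urelukiikisu*.

urelukiikisu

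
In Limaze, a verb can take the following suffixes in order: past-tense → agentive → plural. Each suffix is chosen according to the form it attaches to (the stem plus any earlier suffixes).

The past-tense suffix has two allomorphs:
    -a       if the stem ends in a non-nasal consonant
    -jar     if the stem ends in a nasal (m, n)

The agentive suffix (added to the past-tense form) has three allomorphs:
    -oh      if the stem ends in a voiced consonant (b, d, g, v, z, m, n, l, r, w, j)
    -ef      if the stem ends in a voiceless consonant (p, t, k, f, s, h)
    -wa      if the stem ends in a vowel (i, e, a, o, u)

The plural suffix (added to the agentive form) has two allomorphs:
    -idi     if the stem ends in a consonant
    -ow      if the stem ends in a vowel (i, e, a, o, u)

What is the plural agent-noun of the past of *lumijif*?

lumijifawaow

The final consonant of *lumijif* is /f/, which is non-nasal, so the past-tense suffix is -a, giving *lumijifa*.
The past-tense form *lumijifa* — final sound /a/ (a vowel) → -wa → *lumijifawa*.
The agentive form *lumijifawa*: final sound = /a/, a vowel → -ow → *lumijifawaow*.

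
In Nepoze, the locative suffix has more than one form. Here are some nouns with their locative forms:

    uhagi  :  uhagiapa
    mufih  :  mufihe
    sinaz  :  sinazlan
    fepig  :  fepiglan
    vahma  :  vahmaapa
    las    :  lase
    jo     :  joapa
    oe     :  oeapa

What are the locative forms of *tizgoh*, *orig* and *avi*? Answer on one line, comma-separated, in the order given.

The pattern is voicing of the final sound: -e when the stem ends in a voiceless consonant (*mufih*, *las*); -lan when the stem ends in a voiced consonant (*sinaz*, *fepig*); -apa when the stem ends in a vowel (*uhagi*, *vahma*, *jo*, *oe*).
*tizgoh* — final sound /h/ (a voiceless consonant) → -e → *tizgohe*.
Since the final sound of *orig* is /g/ (a voiced consonant), it takes -lan, giving *origlan*.
The final sound of *avi* is /i/, which is a vowel, so the suffix is -apa, giving *aviapa*.

tizgohe, origlan, aviapa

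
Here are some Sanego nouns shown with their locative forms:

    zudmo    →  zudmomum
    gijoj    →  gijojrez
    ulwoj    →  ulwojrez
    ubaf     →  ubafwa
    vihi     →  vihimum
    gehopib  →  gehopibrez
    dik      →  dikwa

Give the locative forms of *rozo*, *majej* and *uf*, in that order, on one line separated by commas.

rozomum, majejrez, ufwa

The suffix is conditioned by the final sound: -wa when the stem ends in a voiceless consonant (*ubaf*, *dik*); -rez when the stem ends in a voiced consonant (*gijoj*, *ulwoj*, *gehopib*); -mum when the stem ends in a vowel (*zudmo*, *vihi*).
*rozo* — final sound /o/ (a vowel) → -mum → *rozomum*.
Since the final sound of *majej* is /j/ (a voiced consonant), it takes -rez, giving *majejrez*.
*uf*: final sound = /f/, a voiceless consonant → -wa → *ufwa*.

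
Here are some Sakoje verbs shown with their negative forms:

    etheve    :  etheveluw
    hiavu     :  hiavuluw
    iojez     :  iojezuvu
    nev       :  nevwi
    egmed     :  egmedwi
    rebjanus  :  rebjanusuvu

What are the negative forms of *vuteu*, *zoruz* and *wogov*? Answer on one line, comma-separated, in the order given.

vuteuluw, zoruzuvu, wogovwi

The pattern is sibilance of the final sound: -uvu when the stem ends in a sibilant (*iojez*, *rebjanus*); -wi when the stem ends in a non-sibilant consonant (*nev*, *egmed*); -luw when the stem ends in a vowel (*etheve*, *hiavu*).
*vuteu*: final sound = /u/, a vowel → -luw → *vuteuluw*.
Since the final sound of *zoruz* is /z/ (a sibilant), it takes -uvu, giving *zoruzuvu*.
Since the final sound of *wogov* is /v/ (a non-sibilant consonant), it takes -wi, giving *wogovwi*.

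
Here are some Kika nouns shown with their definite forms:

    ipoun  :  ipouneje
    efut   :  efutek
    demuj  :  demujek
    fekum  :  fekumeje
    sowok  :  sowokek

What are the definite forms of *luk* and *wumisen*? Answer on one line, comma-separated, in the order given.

The alternation tracks the final consonant of the stem — -eje when the stem ends in a nasal (*ipoun*, *fekum*); -ek when the stem ends in a non-nasal consonant (*efut*, *demuj*, *sowok*).
The final consonant of *luk* is /k/, which is non-nasal, so the suffix is -ek, giving *lukek*.
The final consonant of *wumisen* is /n/, which is a nasal, so the suffix is -eje, giving *wumiseneje*.

lukek, wumiseneje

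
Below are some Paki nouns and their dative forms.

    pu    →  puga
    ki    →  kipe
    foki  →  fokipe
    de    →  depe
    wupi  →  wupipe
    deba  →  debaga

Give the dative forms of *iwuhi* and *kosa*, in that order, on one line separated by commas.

iwuhipe, kosaga

The pattern is front/back vowel harmony: -pe when the last vowel of the stem is a front vowel (*ki*, *foki*, *de*, *wupi*); -ga when the last vowel of the stem is a back vowel (*pu*, *deba*).
*iwuhi*: last vowel = /i/, a front vowel → -pe → *iwuhipe*.
The last vowel of *kosa* is /a/, which is a back vowel, so the suffix is -ga, giving *kosaga*.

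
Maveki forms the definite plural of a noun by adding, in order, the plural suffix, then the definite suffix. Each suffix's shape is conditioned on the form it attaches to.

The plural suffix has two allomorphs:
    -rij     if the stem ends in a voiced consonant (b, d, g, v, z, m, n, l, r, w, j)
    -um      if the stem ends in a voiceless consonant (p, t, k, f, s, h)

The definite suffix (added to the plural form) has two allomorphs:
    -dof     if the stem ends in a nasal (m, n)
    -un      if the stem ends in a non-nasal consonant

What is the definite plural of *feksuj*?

feksujrijun

*feksuj* — final consonant /j/ (voiced) → -rij → *feksujrij*.
The plural form *feksujrij* — final consonant /j/ (non-nasal) → -un → *feksujrijun*.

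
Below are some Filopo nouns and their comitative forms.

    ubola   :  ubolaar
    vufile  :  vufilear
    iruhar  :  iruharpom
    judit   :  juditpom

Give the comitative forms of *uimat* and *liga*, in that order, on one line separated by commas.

The alternation tracks the final sound of the stem — -pom when the stem ends in a consonant (*iruhar*, *judit*); -ar when the stem ends in a vowel (*ubola*, *vufile*).
*uimat* — final sound /t/ (a consonant) → -pom → *uimatpom*.
*liga*: final sound = /a/, a vowel → -ar → *ligaar*.

uimatpom, ligaar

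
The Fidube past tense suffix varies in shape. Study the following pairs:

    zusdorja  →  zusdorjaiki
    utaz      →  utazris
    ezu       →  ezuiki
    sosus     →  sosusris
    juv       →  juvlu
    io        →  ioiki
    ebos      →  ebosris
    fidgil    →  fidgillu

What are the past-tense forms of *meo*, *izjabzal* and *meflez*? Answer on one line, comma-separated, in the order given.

The pattern is sibilance of the final sound: -ris when the stem ends in a sibilant (*utaz*, *sosus*, *ebos*); -lu when the stem ends in a non-sibilant consonant (*juv*, *fidgil*); -iki when the stem ends in a vowel (*zusdorja*, *ezu*, *io*).
*meo*: final sound = /o/, a vowel → -iki → *meoiki*.
Since the final sound of *izjabzal* is /l/ (a non-sibilant consonant), it takes -lu, giving *izjabzallu*.
The final sound of *meflez* is /z/, which is a sibilant, so the suffix is -ris, giving *meflezris*.

meoiki, izjabzallu, meflezris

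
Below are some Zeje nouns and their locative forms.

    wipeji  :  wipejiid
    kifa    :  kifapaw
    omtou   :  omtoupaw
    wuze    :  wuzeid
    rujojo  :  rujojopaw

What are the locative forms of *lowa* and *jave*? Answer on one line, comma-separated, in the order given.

lowapaw, javeid

The suffix is conditioned by the last vowel: -id when the last vowel of the stem is a front vowel (*wipeji*, *wuze*); -paw when the last vowel of the stem is a back vowel (*kifa*, *omtou*, *rujojo*).
The last vowel of *lowa* is /a/, which is a back vowel, so the suffix is -paw, giving *lowapaw*.
*jave* — last vowel /e/ (a front vowel) → -id → *javeid*.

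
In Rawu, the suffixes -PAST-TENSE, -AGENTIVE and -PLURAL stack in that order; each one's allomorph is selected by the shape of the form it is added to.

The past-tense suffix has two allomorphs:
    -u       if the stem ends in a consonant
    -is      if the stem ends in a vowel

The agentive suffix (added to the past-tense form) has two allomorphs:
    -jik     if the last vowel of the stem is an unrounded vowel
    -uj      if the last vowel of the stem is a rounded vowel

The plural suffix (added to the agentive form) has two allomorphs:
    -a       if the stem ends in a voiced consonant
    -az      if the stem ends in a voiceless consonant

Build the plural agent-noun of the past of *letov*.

letovuuja

*letov*: final sound = /v/, a consonant → -u → *letovu*.
The last vowel of the past-tense form *letovu* is /u/, which is a rounded vowel, so the agentive suffix is -uj, giving *letovuuj*.
The agentive form *letovuuj*: final consonant = /j/, voiced → -a → *letovuuja*.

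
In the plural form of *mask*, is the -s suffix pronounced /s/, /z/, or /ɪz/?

The stem *mask* ends in a voiceless non-sibilant consonant.
The plural suffix surfaces as /ɪz/ after sibilants, /s/ after other voiceless consonants, and /z/ after other voiced sounds.
So the plural -s on *mask* is pronounced /s/.

/s/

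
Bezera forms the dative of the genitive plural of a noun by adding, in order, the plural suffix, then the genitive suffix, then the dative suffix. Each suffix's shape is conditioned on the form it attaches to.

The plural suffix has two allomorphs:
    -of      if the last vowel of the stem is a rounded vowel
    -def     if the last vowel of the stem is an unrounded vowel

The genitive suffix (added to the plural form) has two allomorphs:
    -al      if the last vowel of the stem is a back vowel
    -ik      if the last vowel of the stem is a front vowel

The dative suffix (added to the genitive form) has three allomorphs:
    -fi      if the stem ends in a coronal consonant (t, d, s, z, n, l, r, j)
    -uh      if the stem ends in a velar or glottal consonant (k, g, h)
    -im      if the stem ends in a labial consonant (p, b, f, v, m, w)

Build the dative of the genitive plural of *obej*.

The last vowel of *obej* is /e/, which is an unrounded vowel, so the plural suffix is -def, giving *obejdef*.
The plural form *obejdef* — last vowel /e/ (a front vowel) → -ik → *obejdefik*.
The genitive form *obejdefik* — final consonant /k/ (velar/glottal) → -uh → *obejdefikuh*.

obejdefikuh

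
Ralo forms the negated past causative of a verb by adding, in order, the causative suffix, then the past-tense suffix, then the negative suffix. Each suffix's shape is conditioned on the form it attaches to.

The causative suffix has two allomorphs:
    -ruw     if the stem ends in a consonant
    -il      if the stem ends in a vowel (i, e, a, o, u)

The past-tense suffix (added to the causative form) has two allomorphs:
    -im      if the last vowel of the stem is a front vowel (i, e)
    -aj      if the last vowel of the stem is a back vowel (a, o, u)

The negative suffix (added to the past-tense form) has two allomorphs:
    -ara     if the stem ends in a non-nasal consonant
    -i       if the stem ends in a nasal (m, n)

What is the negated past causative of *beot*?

The final sound of *beot* is /t/, which is a consonant, so the causative suffix is -ruw, giving *beotruw*.
Since the last vowel of the causative form *beotruw* is /u/ (a back vowel), it takes -aj, giving *beotruwaj*.
The past-tense form *beotruwaj*: final consonant = /j/, non-nasal → -ara → *beotruwajara*.

beotruwajara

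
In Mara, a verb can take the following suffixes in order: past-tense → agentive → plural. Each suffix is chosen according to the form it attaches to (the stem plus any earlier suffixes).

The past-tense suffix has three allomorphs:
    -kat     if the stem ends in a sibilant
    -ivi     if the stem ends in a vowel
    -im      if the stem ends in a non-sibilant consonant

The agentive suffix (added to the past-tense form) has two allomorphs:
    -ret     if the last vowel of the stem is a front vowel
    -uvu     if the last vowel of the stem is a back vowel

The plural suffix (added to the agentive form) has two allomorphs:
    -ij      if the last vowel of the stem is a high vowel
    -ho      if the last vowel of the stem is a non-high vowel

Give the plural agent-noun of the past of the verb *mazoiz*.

*mazoiz*: final sound = /z/, a sibilant → -kat → *mazoizkat*.
The past-tense form *mazoizkat*: last vowel = /a/, a back vowel → -uvu → *mazoizkatuvu*.
The last vowel of the agentive form *mazoizkatuvu* is /u/, which is a high vowel, so the plural suffix is -ij, giving *mazoizkatuvuij*.

mazoizkatuvuij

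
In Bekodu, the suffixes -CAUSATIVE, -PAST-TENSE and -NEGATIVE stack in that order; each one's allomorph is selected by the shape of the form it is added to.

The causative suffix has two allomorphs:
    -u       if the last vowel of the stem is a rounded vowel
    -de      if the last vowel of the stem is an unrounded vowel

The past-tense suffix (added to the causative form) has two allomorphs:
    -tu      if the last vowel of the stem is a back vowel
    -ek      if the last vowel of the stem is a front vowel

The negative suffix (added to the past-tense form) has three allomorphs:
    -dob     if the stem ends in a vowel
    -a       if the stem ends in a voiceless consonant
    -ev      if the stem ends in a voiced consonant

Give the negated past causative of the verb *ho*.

Since the last vowel of *ho* is /o/ (a rounded vowel), it takes -u, giving *hou*.
The causative form *hou*: last vowel = /u/, a back vowel → -tu → *houtu*.
The past-tense form *houtu*: final sound = /u/, a vowel → -dob → *houtudob*.

houtudob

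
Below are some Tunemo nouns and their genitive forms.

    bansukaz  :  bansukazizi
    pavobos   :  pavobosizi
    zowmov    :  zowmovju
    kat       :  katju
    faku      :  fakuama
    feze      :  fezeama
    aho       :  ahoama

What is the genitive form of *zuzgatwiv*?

zuzgatwivju

The pattern is sibilance of the final sound: -izi when the stem ends in a sibilant (*bansukaz*, *pavobos*); -ju when the stem ends in a non-sibilant consonant (*zowmov*, *kat*); -ama when the stem ends in a vowel (*faku*, *feze*, *aho*).
*zuzgatwiv*: final sound = /v/, a non-sibilant consonant → -ju → *zuzgatwivju*.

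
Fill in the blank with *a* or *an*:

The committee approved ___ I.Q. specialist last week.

The indefinite article is chosen by the initial *sound* of the following word, not its spelling.
The initialism *I.Q.* is read letter by letter; the first letter, I, is pronounced /aɪ/, which begins with a vowel sound.
So the article is *an*: The committee approved an I.Q. specialist last week.

an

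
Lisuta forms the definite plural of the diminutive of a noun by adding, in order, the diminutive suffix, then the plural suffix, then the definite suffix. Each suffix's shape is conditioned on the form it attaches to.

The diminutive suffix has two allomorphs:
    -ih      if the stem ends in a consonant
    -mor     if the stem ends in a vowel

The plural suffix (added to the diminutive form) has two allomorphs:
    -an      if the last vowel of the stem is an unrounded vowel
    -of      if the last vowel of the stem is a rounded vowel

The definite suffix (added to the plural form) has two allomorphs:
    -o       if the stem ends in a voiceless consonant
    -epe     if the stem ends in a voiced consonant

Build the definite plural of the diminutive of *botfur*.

The final sound of *botfur* is /r/, which is a consonant, so the diminutive suffix is -ih, giving *botfurih*.
Since the last vowel of the diminutive form *botfurih* is /i/ (an unrounded vowel), it takes -an, giving *botfurihan*.
The plural form *botfurihan* — final consonant /n/ (voiced) → -epe → *botfurihanepe*.

botfurihanepe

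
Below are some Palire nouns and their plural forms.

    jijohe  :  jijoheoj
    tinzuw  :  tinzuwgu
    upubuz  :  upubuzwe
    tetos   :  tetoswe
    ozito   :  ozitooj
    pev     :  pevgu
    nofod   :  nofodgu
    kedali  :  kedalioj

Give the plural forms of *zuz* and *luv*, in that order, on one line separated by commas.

The alternation tracks the final sound of the stem — -we when the stem ends in a sibilant (*upubuz*, *tetos*); -gu when the stem ends in a non-sibilant consonant (*tinzuw*, *pev*, *nofod*); -oj when the stem ends in a vowel (*jijohe*, *ozito*, *kedali*).
*zuz*: final sound = /z/, a sibilant → -we → *zuzwe*.
*luv*: final sound = /v/, a non-sibilant consonant → -gu → *luvgu*.

zuzwe, luvgu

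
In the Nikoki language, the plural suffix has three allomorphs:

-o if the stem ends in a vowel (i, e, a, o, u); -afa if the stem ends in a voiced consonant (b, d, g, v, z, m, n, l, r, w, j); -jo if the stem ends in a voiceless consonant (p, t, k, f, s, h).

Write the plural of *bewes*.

The final sound of *bewes* is /s/, which is a voiceless consonant, so the suffix is -jo, giving *bewesjo*.

bewesjo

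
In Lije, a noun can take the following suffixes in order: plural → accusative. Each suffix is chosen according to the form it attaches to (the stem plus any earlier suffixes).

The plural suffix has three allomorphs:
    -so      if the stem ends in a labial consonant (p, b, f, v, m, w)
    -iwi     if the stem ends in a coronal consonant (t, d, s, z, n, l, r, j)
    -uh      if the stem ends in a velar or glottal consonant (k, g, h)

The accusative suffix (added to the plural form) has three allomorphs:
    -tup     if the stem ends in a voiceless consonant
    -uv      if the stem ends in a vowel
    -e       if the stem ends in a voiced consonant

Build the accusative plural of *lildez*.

lildeziwiuv

The final consonant of *lildez* is /z/, which is coronal, so the plural suffix is -iwi, giving *lildeziwi*.
Since the final sound of the plural form *lildeziwi* is /i/ (a vowel), it takes -uv, giving *lildeziwiuv*.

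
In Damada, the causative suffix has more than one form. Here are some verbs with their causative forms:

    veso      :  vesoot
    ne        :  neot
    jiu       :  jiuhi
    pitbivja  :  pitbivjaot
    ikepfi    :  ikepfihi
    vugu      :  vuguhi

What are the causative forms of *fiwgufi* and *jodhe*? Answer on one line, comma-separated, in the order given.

fiwgufihi, jodheot

The suffix is conditioned by the last vowel: -hi when the last vowel of the stem is a high vowel (*jiu*, *ikepfi*, *vugu*); -ot when the last vowel of the stem is a non-high vowel (*veso*, *ne*, *pitbivja*).
*fiwgufi* — last vowel /i/ (a high vowel) → -hi → *fiwgufihi*.
*jodhe* — last vowel /e/ (a non-high vowel) → -ot → *jodheot*.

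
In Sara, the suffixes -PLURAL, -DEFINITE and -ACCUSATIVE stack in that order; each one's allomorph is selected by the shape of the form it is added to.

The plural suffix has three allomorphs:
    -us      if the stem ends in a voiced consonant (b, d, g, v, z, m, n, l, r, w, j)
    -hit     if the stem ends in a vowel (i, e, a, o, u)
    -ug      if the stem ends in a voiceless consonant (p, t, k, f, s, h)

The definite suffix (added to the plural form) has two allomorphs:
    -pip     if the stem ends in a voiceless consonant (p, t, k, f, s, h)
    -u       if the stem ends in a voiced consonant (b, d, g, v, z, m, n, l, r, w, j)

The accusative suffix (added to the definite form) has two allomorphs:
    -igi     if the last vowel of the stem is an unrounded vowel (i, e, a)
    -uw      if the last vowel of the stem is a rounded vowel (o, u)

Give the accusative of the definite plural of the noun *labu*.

labuhitpipigi

Since the final sound of *labu* is /u/ (a vowel), it takes -hit, giving *labuhit*.
The final consonant of the plural form *labuhit* is /t/, which is voiceless, so the definite suffix is -pip, giving *labuhitpip*.
The definite form *labuhitpip*: last vowel = /i/, an unrounded vowel → -igi → *labuhitpipigi*.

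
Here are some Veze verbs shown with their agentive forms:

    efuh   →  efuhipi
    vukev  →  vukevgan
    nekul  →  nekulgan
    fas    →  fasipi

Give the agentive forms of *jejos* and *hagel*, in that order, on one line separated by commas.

The alternation tracks the final consonant of the stem — -ipi when the stem ends in a voiceless consonant (*efuh*, *fas*); -gan when the stem ends in a voiced consonant (*vukev*, *nekul*).
The final consonant of *jejos* is /s/, which is voiceless, so the suffix is -ipi, giving *jejosipi*.
Since the final consonant of *hagel* is /l/ (voiced), it takes -gan, giving *hagelgan*.

jejosipi, hagelgan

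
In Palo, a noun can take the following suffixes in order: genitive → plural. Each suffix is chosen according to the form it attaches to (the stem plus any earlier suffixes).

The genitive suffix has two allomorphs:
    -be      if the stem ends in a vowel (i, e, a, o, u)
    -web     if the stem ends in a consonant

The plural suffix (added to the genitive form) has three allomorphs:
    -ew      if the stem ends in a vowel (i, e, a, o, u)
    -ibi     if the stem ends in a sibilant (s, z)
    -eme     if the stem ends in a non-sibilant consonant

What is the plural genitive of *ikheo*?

ikheobeew

Since the final sound of *ikheo* is /o/ (a vowel), it takes -be, giving *ikheobe*.
The genitive form *ikheobe* — final sound /e/ (a vowel) → -ew → *ikheobeew*.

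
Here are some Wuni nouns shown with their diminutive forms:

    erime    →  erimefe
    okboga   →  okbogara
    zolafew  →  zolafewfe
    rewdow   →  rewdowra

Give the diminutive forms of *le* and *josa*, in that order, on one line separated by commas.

Looking at the last vowel of each stem: -fe when the last vowel of the stem is a front vowel (*erime*, *zolafew*); -ra when the last vowel of the stem is a back vowel (*okboga*, *rewdow*).
Since the last vowel of *le* is /e/ (a front vowel), it takes -fe, giving *lefe*.
The last vowel of *josa* is /a/, which is a back vowel, so the suffix is -ra, giving *josara*.

lefe, josara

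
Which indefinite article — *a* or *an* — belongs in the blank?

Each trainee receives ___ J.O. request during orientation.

The indefinite article is chosen by the initial *sound* of the following word, not its spelling.
The initialism *J.O.* is read letter by letter; the first letter, J, is pronounced /dʒeɪ/, which begins with a consonant sound.
So the article is *a*: Each trainee receives a J.O. request during orientation.

a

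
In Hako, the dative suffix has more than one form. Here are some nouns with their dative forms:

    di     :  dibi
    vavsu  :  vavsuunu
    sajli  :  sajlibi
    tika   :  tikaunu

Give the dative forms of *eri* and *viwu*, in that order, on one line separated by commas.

The alternation tracks the last vowel of the stem — -bi when the last vowel of the stem is a front vowel (*di*, *sajli*); -unu when the last vowel of the stem is a back vowel (*vavsu*, *tika*).
*eri*: last vowel = /i/, a front vowel → -bi → *eribi*.
Since the last vowel of *viwu* is /u/ (a back vowel), it takes -unu, giving *viwuunu*.

eribi, viwuunu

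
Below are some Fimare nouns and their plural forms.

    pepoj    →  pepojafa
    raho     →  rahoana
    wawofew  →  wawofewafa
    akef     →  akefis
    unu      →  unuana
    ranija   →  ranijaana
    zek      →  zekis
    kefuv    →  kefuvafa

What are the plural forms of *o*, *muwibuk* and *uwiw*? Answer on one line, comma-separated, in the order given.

The alternation tracks the final sound of the stem — -is when the stem ends in a voiceless consonant (*akef*, *zek*); -afa when the stem ends in a voiced consonant (*pepoj*, *wawofew*, *kefuv*); -ana when the stem ends in a vowel (*raho*, *unu*, *ranija*).
*o* — final sound /o/ (a vowel) → -ana → *oana*.
*muwibuk*: final sound = /k/, a voiceless consonant → -is → *muwibukis*.
*uwiw*: final sound = /w/, a voiced consonant → -afa → *uwiwafa*.

oana, muwibukis, uwiwafa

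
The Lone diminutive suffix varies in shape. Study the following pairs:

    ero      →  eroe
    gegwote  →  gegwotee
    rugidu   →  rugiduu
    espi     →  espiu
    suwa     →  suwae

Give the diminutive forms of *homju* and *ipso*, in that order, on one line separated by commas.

homjuu, ipsoe

The alternation tracks the last vowel of the stem — -u when the last vowel of the stem is a high vowel (*rugidu*, *espi*); -e when the last vowel of the stem is a non-high vowel (*ero*, *gegwote*, *suwa*).
*homju* — last vowel /u/ (a high vowel) → -u → *homjuu*.
*ipso* — last vowel /o/ (a non-high vowel) → -e → *ipsoe*.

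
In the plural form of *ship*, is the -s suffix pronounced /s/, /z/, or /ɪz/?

The stem *ship* ends in a voiceless non-sibilant consonant.
The plural suffix surfaces as /ɪz/ after sibilants, /s/ after other voiceless consonants, and /z/ after other voiced sounds.
So the plural -s on *ship* is pronounced /s/.

/s/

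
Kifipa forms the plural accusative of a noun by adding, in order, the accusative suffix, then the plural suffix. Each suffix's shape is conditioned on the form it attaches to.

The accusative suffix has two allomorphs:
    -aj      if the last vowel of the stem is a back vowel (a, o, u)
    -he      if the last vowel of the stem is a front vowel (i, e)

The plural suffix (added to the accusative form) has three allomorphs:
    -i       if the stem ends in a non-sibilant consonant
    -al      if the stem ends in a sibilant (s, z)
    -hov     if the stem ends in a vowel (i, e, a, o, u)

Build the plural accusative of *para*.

*para* — last vowel /a/ (a back vowel) → -aj → *paraaj*.
Since the final sound of the accusative form *paraaj* is /j/ (a non-sibilant consonant), it takes -i, giving *paraaji*.

paraaji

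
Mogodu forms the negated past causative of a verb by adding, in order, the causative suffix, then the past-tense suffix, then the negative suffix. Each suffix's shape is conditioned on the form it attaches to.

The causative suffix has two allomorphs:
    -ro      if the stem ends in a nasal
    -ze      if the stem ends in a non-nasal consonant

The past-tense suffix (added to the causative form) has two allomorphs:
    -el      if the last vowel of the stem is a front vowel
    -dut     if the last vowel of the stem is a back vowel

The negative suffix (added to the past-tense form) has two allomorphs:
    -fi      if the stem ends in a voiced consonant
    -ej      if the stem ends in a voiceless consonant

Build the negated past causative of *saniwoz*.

saniwozzeelfi

*saniwoz*: final consonant = /z/, non-nasal → -ze → *saniwozze*.
The causative form *saniwozze* — last vowel /e/ (a front vowel) → -el → *saniwozzeel*.
The past-tense form *saniwozzeel* — final consonant /l/ (voiced) → -fi → *saniwozzeelfi*.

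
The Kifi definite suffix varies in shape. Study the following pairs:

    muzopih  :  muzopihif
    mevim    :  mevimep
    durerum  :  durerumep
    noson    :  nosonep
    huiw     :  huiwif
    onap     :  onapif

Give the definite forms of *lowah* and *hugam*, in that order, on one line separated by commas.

lowahif, hugamep

The alternation tracks the final consonant of the stem — -ep when the stem ends in a nasal (*mevim*, *durerum*, *noson*); -if when the stem ends in a non-nasal consonant (*muzopih*, *huiw*, *onap*).
Since the final consonant of *lowah* is /h/ (non-nasal), it takes -if, giving *lowahif*.
*hugam* — final consonant /m/ (a nasal) → -ep → *hugamep*.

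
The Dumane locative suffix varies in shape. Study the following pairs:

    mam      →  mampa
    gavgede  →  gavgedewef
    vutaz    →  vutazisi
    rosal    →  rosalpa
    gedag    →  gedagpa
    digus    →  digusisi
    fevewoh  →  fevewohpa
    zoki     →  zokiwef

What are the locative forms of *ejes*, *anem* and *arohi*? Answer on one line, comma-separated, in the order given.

The alternation tracks the final sound of the stem — -isi when the stem ends in a sibilant (*vutaz*, *digus*); -pa when the stem ends in a non-sibilant consonant (*mam*, *rosal*, *gedag*, *fevewoh*); -wef when the stem ends in a vowel (*gavgede*, *zoki*).
*ejes*: final sound = /s/, a sibilant → -isi → *ejesisi*.
Since the final sound of *anem* is /m/ (a non-sibilant consonant), it takes -pa, giving *anempa*.
*arohi* — final sound /i/ (a vowel) → -wef → *arohiwef*.

ejesisi, anempa, arohiwef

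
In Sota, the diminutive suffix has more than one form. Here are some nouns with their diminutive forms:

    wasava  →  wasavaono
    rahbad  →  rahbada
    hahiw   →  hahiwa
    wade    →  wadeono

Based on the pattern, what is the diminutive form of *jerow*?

The alternation tracks the final sound of the stem — -a when the stem ends in a consonant (*rahbad*, *hahiw*); -ono when the stem ends in a vowel (*wasava*, *wade*).
The final sound of *jerow* is /w/, which is a consonant, so the suffix is -a, giving *jerowa*.

jerowa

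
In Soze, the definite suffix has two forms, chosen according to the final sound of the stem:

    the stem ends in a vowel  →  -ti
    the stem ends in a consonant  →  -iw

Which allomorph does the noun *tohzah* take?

-iw

The final sound of *tohzah* is /h/, which is a consonant, so the suffix is -iw.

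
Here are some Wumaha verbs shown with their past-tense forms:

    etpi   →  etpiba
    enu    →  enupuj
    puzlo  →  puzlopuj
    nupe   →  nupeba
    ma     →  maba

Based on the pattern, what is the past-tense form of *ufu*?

Looking at the last vowel of each stem: -puj when the last vowel of the stem is a rounded vowel (*enu*, *puzlo*); -ba when the last vowel of the stem is an unrounded vowel (*etpi*, *nupe*, *ma*).
Since the last vowel of *ufu* is /u/ (a rounded vowel), it takes -puj, giving *ufupuj*.

ufupuj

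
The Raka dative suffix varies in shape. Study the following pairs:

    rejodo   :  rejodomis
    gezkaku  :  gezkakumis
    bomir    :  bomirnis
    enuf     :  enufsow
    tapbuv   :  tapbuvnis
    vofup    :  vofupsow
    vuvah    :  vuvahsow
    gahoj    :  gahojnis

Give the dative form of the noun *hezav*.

The pattern is voicing of the final sound: -sow when the stem ends in a voiceless consonant (*enuf*, *vofup*, *vuvah*); -nis when the stem ends in a voiced consonant (*bomir*, *tapbuv*, *gahoj*); -mis when the stem ends in a vowel (*rejodo*, *gezkaku*).
Since the final sound of *hezav* is /v/ (a voiced consonant), it takes -nis, giving *hezavnis*.

hezavnis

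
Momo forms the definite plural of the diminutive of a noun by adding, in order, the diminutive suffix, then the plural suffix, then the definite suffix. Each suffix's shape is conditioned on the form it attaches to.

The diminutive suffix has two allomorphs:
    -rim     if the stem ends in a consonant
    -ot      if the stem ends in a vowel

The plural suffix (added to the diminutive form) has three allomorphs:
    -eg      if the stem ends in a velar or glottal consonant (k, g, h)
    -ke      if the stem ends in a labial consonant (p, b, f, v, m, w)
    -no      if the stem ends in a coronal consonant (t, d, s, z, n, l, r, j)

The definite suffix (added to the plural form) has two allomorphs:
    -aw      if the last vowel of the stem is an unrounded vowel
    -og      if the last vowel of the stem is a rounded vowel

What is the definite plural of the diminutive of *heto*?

hetootnoog

Since the final sound of *heto* is /o/ (a vowel), it takes -ot, giving *hetoot*.
The final consonant of the diminutive form *hetoot* is /t/, which is coronal, so the plural suffix is -no, giving *hetootno*.
The plural form *hetootno*: last vowel = /o/, a rounded vowel → -og → *hetootnoog*.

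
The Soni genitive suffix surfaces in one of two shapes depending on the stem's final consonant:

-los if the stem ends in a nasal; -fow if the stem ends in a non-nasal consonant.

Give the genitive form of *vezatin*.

vezatinlos

*vezatin*: final consonant = /n/, a nasal → -los → *vezatinlos*.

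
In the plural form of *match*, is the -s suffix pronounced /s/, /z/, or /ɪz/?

The stem *match* ends in a sibilant (/s, z, ʃ, ʒ, tʃ, dʒ/).
The plural suffix surfaces as /ɪz/ after sibilants, /s/ after other voiceless consonants, and /z/ after other voiced sounds.
So the plural -s on *match* is pronounced /ɪz/.

/ɪz/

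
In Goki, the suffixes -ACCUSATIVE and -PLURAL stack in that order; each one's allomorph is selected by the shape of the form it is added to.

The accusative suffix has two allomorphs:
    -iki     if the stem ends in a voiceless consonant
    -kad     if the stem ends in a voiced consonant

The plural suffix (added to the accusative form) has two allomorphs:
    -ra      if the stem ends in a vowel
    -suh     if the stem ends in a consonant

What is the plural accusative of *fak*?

fakikira

The final consonant of *fak* is /k/, which is voiceless, so the accusative suffix is -iki, giving *fakiki*.
The accusative form *fakiki* — final sound /i/ (a vowel) → -ra → *fakikira*.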